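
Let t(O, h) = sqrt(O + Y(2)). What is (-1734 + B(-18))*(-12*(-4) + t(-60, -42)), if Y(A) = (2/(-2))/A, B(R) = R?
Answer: -84096 - 9636*I*sqrt(2) ≈ -84096.0 - 13627.0*I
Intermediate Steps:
Y(A) = -1/A (Y(A) = (2*(-1/2))/A = -1/A)
t(O, h) = sqrt(-1/2 + O) (t(O, h) = sqrt(O - 1/2) = sqrt(-1/2 + O))
(-1734 + B(-18))*(-12*(-4) + t(-60, -42)) = (-1734 - 18)*(-12*(-4) + sqrt(-2 + 4*(-60))/2) = -1752*(48 + sqrt(-2 - 240)/2) = -1752*(48 + sqrt(-242)/2) = -1752*(48 + (11*I*sqrt(2))/2) = -1752*(48 + 11*I*sqrt(2)/2) = -84096 - 9636*I*sqrt(2)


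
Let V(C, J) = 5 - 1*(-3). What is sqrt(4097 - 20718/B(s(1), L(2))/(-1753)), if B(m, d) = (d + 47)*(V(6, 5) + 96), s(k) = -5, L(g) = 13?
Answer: sqrt(851092361666885)/455780 ≈ 64.008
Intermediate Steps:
V(C, J) = 8 (V(C, J) = 5 + 3 = 8)
B(m, d) = 4888 + 104*d (B(m, d) = (d + 47)*(8 + 96) = (47 + d)*104 = 4888 + 104*d)
sqrt(4097 - 20718/B(s(1), L(2))/(-1753)) = sqrt(4097 - 20718/(4888 + 104*13)/(-1753)) = sqrt(4097 - 20718/(4888 + 1352)*(-1/1753)) = sqrt(4097 - 20718/6240*(-1/1753)) = sqrt(4097 - 20718*1/6240*(-1/1753)) = sqrt(4097 - 3453/1040*(-1/1753)) = sqrt(4097 + 3453/1823120) = sqrt(7469326093/1823120) = sqrt(851092361666885)/455780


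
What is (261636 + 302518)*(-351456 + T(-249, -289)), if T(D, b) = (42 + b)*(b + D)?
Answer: -123307139780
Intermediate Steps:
T(D, b) = (42 + b)*(D + b)
(261636 + 302518)*(-351456 + T(-249, -289)) = (261636 + 302518)*(-351456 + ((-289)**2 + 42*(-249) + 42*(-289) - 249*(-289))) = 564154*(-351456 + (83521 - 10458 - 12138 + 71961)) = 564154*(-351456 + 132886) = 564154*(-218570) = -123307139780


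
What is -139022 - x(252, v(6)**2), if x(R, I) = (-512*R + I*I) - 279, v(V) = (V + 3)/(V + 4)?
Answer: -97196561/10000 ≈ -9719.7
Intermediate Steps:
v(V) = (3 + V)/(4 + V)
x(R, I) = -279 + I**2 - 512*R (x(R, I) = (-512*R + I**2) - 279 = (I**2 - 512*R) - 279 = -279 + I**2 - 512*R)
-139022 - x(252, v(6)**2) = -139022 - (-279 + (((3 + 6)/(4 + 6))**2)**2 - 512*252) = -139022 - (-279 + ((9/10)**2)**2 - 129024) = -139022 - (-279 + (81/100)**2 - 129024) = -139022 - (-279 + 6561/10000 - 129024) = -139022 - 1*(-1293023439/10000) = -139022 + 1293023439/10000 = -97196561/10000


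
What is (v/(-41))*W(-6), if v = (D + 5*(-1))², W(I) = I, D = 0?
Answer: 150/41 ≈ 3.6585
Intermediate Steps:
v = 25 (v = (0 + 5*(-1))² = (0 - 5)² = (-5)² = 25)
(v/(-41))*W(-6) = (25/(-41))*(-6) = (25*(-1/41))*(-6) = -25/41*(-6) = 150/41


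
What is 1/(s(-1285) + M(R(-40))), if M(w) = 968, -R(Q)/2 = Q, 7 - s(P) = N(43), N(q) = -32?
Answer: 1/1007 ≈ 0.00099305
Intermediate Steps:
s(P) = 39 (s(P) = 7 - 1*(-32) = 7 + 32 = 39)
R(Q) = -2*Q
1/(s(-1285) + M(R(-40))) = 1/(39 + 968) = 1/1007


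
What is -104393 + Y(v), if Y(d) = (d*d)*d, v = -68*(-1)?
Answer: 210039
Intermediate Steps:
v = 68
Y(d) = d³ (Y(d) = d²*d = d³)
-104393 + Y(v) = -104393 + 68³ = -104393 + 314432 = 210039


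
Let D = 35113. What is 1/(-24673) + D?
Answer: 866343048/24673 ≈ 35113.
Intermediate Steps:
1/(-24673) + D = 1/(-24673) + 35113 = -1/24673 + 35113 = 866343048/24673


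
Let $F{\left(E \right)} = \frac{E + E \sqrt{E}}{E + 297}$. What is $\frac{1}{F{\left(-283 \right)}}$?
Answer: $- \frac{7}{40186} + \frac{7 i \sqrt{283}}{40186} \approx -0.00017419 + 0.0029303 i$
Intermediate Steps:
$F{\left(E \right)} = \frac{E + E^{\frac{3}{2}}}{297 + E}$
$\frac{1}{F{\left(-283 \right)}} = \frac{1}{\frac{1}{297 - 283} \left(-283 + \left(-283\right)^{\frac{3}{2}}\right)} = \frac{1}{\frac{1}{14} \left(-283 - 283 i \sqrt{283}\right)} = \frac{1}{- \frac{283}{14} - \frac{283 i \sqrt{283}}{14}}$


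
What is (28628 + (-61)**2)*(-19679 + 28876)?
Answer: 297513753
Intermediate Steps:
(28628 + (-61)**2)*(-19679 + 28876) = (28628 + 3721)*9197 = 32349*9197 = 297513753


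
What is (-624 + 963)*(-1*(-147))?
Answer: 49833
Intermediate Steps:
(-624 + 963)*(-1*(-147)) = 339*147 = 49833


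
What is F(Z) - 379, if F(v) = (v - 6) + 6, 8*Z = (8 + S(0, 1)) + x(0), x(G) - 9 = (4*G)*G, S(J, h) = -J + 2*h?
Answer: -3013/8 ≈ -376.63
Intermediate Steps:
x(G) = 9 + 4*G² (x(G) = 9 + (4*G)*G = 9 + 4*G²)
Z = 19/8 (Z = ((8 + (-1*0 + 2*1)) + (9 + 4*0²))/8 = ((8 + (0 + 2)) + (9 + 4*0))/8 = ((8 + 2) + (9 + 0))/8 = (10 + 9)/8 = (⅛)*19 = 19/8 ≈ 2.3750)
F(v) = v (F(v) = (-6 + v) + 6 = v)
F(Z) - 379 = 19/8 - 379 = -3013/8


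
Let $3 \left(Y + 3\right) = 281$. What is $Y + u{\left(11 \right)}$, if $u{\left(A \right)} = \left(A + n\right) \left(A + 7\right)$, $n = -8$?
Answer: $\frac{434}{3} \approx 144.67$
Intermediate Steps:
$Y = \frac{272}{3}$ ($Y = -3 + \frac{1}{3} \cdot 281 = -3 + \frac{281}{3} = \frac{272}{3} \approx 90.667$)
$u{\left(A \right)} = \left(-8 + A\right) \left(7 + A\right)$ ($u{\left(A \right)} = \left(A - 8\right) \left(A + 7\right) = \left(-8 + A\right) \left(7 + A\right)$)
$Y + u{\left(11 \right)} = \frac{272}{3} - \left(67 - 121\right) = \frac{272}{3} - -54 = \frac{272}{3} + 54 = \frac{434}{3}$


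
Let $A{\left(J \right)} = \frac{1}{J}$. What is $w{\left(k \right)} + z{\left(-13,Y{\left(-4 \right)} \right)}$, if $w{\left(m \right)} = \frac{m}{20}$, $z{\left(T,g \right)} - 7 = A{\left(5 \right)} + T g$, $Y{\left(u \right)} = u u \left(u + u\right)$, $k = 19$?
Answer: $\frac{33443}{20} \approx 1672.2$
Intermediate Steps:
$Y{\left(u \right)} = 2 u^{3}$ ($Y{\left(u \right)} = u^{2} \cdot 2 u = 2 u^{3}$)
$z{\left(T,g \right)} = \frac{36}{5} + T g$ ($z{\left(T,g \right)} = 7 + \left(\frac{1}{5} + T g\right) = \frac{36}{5} + T g$)
$w{\left(m \right)} = \frac{m}{20}$ ($w{\left(m \right)} = m \frac{1}{20} = \frac{m}{20}$)
$w{\left(k \right)} + z{\left(-13,Y{\left(-4 \right)} \right)} = \frac{1}{20} \cdot 19 - \left(- \frac{36}{5} + 13 \cdot 2 \left(-4\right)^{3}\right) = \frac{19}{20} - \left(- \frac{36}{5} + 13 \cdot 2 \left(-64\right)\right) = \frac{19}{20} + \left(\frac{36}{5} - -1664\right) = \frac{19}{20} + \left(\frac{36}{5} + 1664\right) = \frac{19}{20} + \frac{8356}{5} = \frac{33443}{20}$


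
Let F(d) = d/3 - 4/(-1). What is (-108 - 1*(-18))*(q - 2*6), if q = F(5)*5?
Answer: -1470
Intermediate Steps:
F(d) = 4 + d/3 (F(d) = d*(⅓) - 4*(-1) = d/3 + 4 = 4 + d/3)
q = 85/3 (q = (4 + (⅓)*5)*5 = (4 + 5/3)*5 = (17/3)*5 = 85/3 ≈ 28.333)
(-108 - 1*(-18))*(q - 2*6) = (-108 - 1*(-18))*(85/3 - 2*6) = (-108 + 18)*(85/3 - 12) = -90*49/3 = -1470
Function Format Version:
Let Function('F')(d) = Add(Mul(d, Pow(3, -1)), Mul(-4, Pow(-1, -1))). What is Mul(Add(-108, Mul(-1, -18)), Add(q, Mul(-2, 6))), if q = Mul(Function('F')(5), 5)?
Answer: -1470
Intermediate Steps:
Function('F')(d) = Add(4, Mul(Rational(1, 3), d)) (Function('F')(d) = Add(Mul(d, Rational(1, 3)), Mul(-4, -1)) = Add(Mul(Rational(1, 3), d), 4) = Add(4, Mul(Rational(1, 3), d)))
q = Rational(85, 3) (q = Mul(Add(4, Mul(Rational(1, 3), 5)), 5) = Mul(Add(4, Rational(5, 3)), 5) = Mul(Rational(17, 3), 5) = Rational(85, 3) ≈ 28.333)
Mul(Add(-108, Mul(-1, -18)), Add(q, Mul(-2, 6))) = Mul(Add(-108, Mul(-1, -18)), Add(Rational(85, 3), Mul(-2, 6))) = Mul(Add(-108, 18), Add(Rational(85, 3), -12)) = Mul(-90, Rational(49, 3)) = -1470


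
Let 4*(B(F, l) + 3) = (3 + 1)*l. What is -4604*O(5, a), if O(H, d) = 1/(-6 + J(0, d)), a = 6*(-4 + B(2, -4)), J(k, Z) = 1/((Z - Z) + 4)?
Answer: 18416/23 ≈ 800.70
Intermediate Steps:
B(F, l) = -3 + l (B(F, l) = -3 + ((3 + 1)*l)/4 = -3 + (4*l)/4 = -3 + l)
J(k, Z) = 1/4 (J(k, Z) = 1/(0 + 4) = 1/4)
a = -66 (a = 6*(-4 + (-3 - 4)) = 6*(-4 - 7) = 6*(-11) = -66)
O(H, d) = -4/23 (O(H, d) = 1/(-6 + 1/4) = 1/(-23/4) = -4/23)
-4604*O(5, a) = -4604*(-4/23) = 18416/23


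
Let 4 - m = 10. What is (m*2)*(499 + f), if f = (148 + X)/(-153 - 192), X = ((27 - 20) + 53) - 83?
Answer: -137624/23 ≈ -5983.6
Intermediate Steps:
m = -6 (m = 4 - 1*10 = 4 - 10 = -6)
X = -23 (X = (7 + 53) - 83 = 60 - 83 = -23)
f = -25/69 (f = (148 - 23)/(-153 - 192) = 125/(-345) = 125*(-1/345) = -25/69 ≈ -0.36232)
(m*2)*(499 + f) = (-6*2)*(499 - 25/69) = -12*34406/69 = -137624/23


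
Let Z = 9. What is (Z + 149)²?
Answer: 24964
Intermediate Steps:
(Z + 149)² = (9 + 149)² = 158² = 24964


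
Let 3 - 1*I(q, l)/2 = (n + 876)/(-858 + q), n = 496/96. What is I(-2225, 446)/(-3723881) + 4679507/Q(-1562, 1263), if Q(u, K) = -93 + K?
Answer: 7674876222064253/1918921199130 ≈ 3999.6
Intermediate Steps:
n = 31/6 (n = 496*(1/96) = 31/6 ≈ 5.1667)
I(q, l) = 6 - 5287/(3*(-858 + q)) (I(q, l) = 6 - 2*(31/6 + 876)/(-858 + q) = 6 - 5287/(3*(-858 + q)))
I(-2225, 446)/(-3723881) + 4679507/Q(-1562, 1263) = ((-20731 + 18*(-2225))/(3*(-858 - 2225)))/(-3723881) + 4679507/(-93 + 1263) = ((1/3)*(-20731 - 40050)/(-3083))*(-1/3723881) + 4679507/1170 = ((1/3)*(-1/3083)*(-60781))*(-1/3723881) + 4679507*(1/1170) = (60781/9249)*(-1/3723881) + 4679507/1170 = -8683/4920310767 + 4679507/1170 = 7674876222064253/1918921199130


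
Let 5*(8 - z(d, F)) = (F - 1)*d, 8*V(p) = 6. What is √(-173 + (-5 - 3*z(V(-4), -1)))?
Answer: I*√20290/10 ≈ 14.244*I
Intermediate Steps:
V(p) = ¾ (V(p) = (⅛)*6 = ¾)
z(d, F) = 8 - d*(-1 + F)/5 (z(d, F) = 8 - (F - 1)*d/5 = 8 - (-1 + F)*d/5 = 8 - d*(-1 + F)/5)
√(-173 + (-5 - 3*z(V(-4), -1))) = √(-173 + (-5 - 3*(8 + (⅕)*(¾) - ⅕*(-1)*¾))) = √(-173 + (-5 - 3*(8 + 3/20 + 3/20))) = √(-173 + (-5 - 3*83/10)) = √(-173 + (-5 - 249/10)) = √(-173 - 299/10) = √(-2029/10) = I*√20290/10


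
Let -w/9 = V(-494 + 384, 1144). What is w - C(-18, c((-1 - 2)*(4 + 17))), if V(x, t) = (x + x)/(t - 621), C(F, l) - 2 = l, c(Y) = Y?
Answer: 33883/523 ≈ 64.786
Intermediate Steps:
C(F, l) = 2 + l
V(x, t) = 2*x/(-621 + t) (V(x, t) = (2*x)/(-621 + t) = 2*x/(-621 + t))
w = 1980/523 (w = -18*(-494 + 384)/(-621 + 1144) = -18*(-110)/523 = -9*(-220/523) = 1980/523 ≈ 3.7859)
w - C(-18, c((-1 - 2)*(4 + 17))) = 1980/523 - (2 + (-1 - 2)*(4 + 17)) = 1980/523 - (2 - 3*21) = 1980/523 - (2 - 63) = 1980/523 - 1*(-61) = 1980/523 + 61 = 33883/523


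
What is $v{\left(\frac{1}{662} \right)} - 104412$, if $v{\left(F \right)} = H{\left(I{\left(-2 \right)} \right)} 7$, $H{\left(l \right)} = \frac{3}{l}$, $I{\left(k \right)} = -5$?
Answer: $- \frac{522081}{5} \approx -1.0442 \cdot 10^{5}$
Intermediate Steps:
$v{\left(F \right)} = - \frac{21}{5}$ ($v{\left(F \right)} = \frac{3}{-5} \cdot 7 = 3 \left(- \frac{1}{5}\right) 7 = \left(- \frac{3}{5}\right) 7 = - \frac{21}{5}$)
$v{\left(\frac{1}{662} \right)} - 104412 = - \frac{21}{5} - 104412 = - \frac{522081}{5}$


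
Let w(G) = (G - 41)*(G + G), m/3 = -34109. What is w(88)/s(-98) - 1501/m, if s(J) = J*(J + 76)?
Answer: 19311025/5014023 ≈ 3.8514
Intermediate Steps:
m = -102327 (m = 3*(-34109) = -102327)
s(J) = J*(76 + J)
w(G) = 2*G*(-41 + G) (w(G) = (-41 + G)*(2*G) = 2*G*(-41 + G))
w(88)/s(-98) - 1501/m = (2*88*(-41 + 88))/((-98*(76 - 98))) - 1501/(-102327) = (2*88*47)/((-98*(-22))) - 1501*(-1/102327) = 8272/2156 + 1501/102327 = 8272*(1/2156) + 1501/102327 = 188/49 + 1501/102327 = 19311025/5014023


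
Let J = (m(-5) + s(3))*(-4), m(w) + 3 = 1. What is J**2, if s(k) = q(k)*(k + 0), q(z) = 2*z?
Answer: 4096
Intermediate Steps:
m(w) = -2 (m(w) = -3 + 1 = -2)
s(k) = 2*k**2 (s(k) = (2*k)*(k + 0) = (2*k)*k = 2*k**2)
J = -64 (J = (-2 + 2*3**2)*(-4) = (-2 + 2*9)*(-4) = (-2 + 18)*(-4) = 16*(-4) = -64)
J**2 = (-64)**2 = 4096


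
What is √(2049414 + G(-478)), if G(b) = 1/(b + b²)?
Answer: 7*√241592618246510/76002 ≈ 1431.6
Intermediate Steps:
√(2049414 + G(-478)) = √(2049414 + 1/((-478)*(1 - 478))) = √(2049414 - 1/478/(-477)) = √(2049414 - 1/478*(-1/477)) = √(2049414 + 1/228006) = √(467278688485/228006) = 7*√241592618246510/76002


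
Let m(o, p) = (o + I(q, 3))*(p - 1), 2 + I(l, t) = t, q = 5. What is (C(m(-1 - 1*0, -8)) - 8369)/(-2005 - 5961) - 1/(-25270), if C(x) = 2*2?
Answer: 7549697/7189315 ≈ 1.0501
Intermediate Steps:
I(l, t) = -2 + t
m(o, p) = (1 + o)*(-1 + p) (m(o, p) = (o + (-2 + 3))*(p - 1) = (o + 1)*(-1 + p) = (1 + o)*(-1 + p))
C(x) = 4
(C(m(-1 - 1*0, -8)) - 8369)/(-2005 - 5961) - 1/(-25270) = (4 - 8369)/(-2005 - 5961) - 1/(-25270) = -8365/(-7966) - 1*(-1/25270) = -8365*(-1/7966) + 1/25270 = 1195/1138 + 1/25270 = 7549697/7189315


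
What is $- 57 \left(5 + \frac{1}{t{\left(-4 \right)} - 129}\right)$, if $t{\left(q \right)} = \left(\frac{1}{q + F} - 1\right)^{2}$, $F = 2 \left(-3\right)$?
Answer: $- \frac{3636315}{12779} \approx -284.55$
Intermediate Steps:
$F = -6$
$t{\left(q \right)} = \left(-1 + \frac{1}{-6 + q}\right)^{2}$ ($t{\left(q \right)} = \left(\frac{1}{q - 6} - 1\right)^{2} = \left(\frac{1}{-6 + q} - 1\right)^{2} = \left(-1 + \frac{1}{-6 + q}\right)^{2}$)
$- 57 \left(5 + \frac{1}{t{\left(-4 \right)} - 129}\right) = - 57 \left(5 + \frac{1}{\frac{\left(-7 - 4\right)^{2}}{\left(-6 - 4\right)^{2}} - 129}\right) = - 57 \left(5 + \frac{1}{\frac{\left(-11\right)^{2}}{100} - 129}\right) = - 57 \left(5 + \frac{1}{121 \cdot \frac{1}{100} - 129}\right) = - 57 \left(5 + \frac{1}{\frac{121}{100} - 129}\right) = - 57 \left(5 + \frac{1}{- \frac{12779}{100}}\right) = - 57 \left(5 - \frac{100}{12779}\right) = \left(-57\right) \frac{63795}{12779} = - \frac{3636315}{12779}$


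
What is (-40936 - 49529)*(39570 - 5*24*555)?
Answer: 2445268950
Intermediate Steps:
(-40936 - 49529)*(39570 - 5*24*555) = -90465*(39570 - 120*555) = -90465*(39570 - 66600) = -90465*(-27030) = 2445268950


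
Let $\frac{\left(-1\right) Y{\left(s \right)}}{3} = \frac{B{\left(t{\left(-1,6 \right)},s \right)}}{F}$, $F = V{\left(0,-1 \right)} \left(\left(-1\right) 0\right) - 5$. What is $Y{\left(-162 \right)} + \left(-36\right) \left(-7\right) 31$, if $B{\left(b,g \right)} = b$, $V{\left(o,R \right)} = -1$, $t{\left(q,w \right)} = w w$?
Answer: $\frac{39168}{5} \approx 7833.6$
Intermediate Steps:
$t{\left(q,w \right)} = w^{2}$
$F = -5$ ($F = - \left(-1\right) 0 - 5 = \left(-1\right) 0 - 5 = 0 - 5 = -5$)
$Y{\left(s \right)} = \frac{108}{5}$ ($Y{\left(s \right)} = - 3 \frac{6^{2}}{-5} = - 3 \cdot 36 \left(- \frac{1}{5}\right) = \left(-3\right) \left(- \frac{36}{5}\right) = \frac{108}{5}$)
$Y{\left(-162 \right)} + \left(-36\right) \left(-7\right) 31 = \frac{108}{5} + \left(-36\right) \left(-7\right) 31 = \frac{108}{5} + 252 \cdot 31 = \frac{108}{5} + 7812 = \frac{39168}{5}$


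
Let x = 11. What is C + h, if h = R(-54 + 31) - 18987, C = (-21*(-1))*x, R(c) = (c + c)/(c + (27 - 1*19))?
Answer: -281294/15 ≈ -18753.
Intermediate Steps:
R(c) = 2*c/(8 + c) (R(c) = (2*c)/(c + (27 - 19)) = (2*c)/(c + 8) = (2*c)/(8 + c) = 2*c/(8 + c))
C = 231 (C = -21*(-1)*11 = 21*11 = 231)
h = -284759/15 (h = 2*(-54 + 31)/(8 + (-54 + 31)) - 18987 = 2*(-23)/(8 - 23) - 18987 = 2*(-23)/(-15) - 18987 = 2*(-23)*(-1/15) - 18987 = 46/15 - 18987 = -284759/15 ≈ -18984.)
C + h = 231 - 284759/15 = -281294/15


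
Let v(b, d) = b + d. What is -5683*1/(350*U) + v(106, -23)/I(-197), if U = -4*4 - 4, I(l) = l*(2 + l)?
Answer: 43778689/53781000 ≈ 0.81402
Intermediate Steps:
U = -20 (U = -16 - 4 = -20)
-5683*1/(350*U) + v(106, -23)/I(-197) = -5683/(-10*(-20)*(-35)) + (106 - 23)/((-197*(2 - 197))) = -5683/(200*(-35)) + 83/((-197*(-195))) = -5683/(-7000) + 83/38415 = -5683*(-1/7000) + 83*(1/38415) = 5683/7000 + 83/38415 = 43778689/53781000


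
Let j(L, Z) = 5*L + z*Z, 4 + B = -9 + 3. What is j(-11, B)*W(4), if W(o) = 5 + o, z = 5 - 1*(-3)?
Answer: -1215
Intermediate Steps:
B = -10 (B = -4 + (-9 + 3) = -4 - 6 = -10)
z = 8 (z = 5 + 3 = 8)
j(L, Z) = 5*L + 8*Z
j(-11, B)*W(4) = (5*(-11) + 8*(-10))*(5 + 4) = (-55 - 80)*9 = -135*9 = -1215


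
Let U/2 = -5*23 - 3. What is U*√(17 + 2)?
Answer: -236*√19 ≈ -1028.7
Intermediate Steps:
U = -236 (U = 2*(-5*23 - 3) = 2*(-115 - 3) = 2*(-118) = -236)
U*√(17 + 2) = -236*√(17 + 2) = -236*√19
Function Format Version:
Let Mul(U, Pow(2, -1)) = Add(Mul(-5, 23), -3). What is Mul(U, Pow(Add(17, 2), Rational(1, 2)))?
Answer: Mul(-236, Pow(19, Rational(1, 2))) ≈ -1028.7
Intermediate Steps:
U = -236 (U = Mul(2, Add(Mul(-5, 23), -3)) = Mul(2, Add(-115, -3)) = Mul(2, -118) = -236)
Mul(U, Pow(Add(17, 2), Rational(1, 2))) = Mul(-236, Pow(Add(17, 2), Rational(1, 2))) = Mul(-236, Pow(19, Rational(1, 2)))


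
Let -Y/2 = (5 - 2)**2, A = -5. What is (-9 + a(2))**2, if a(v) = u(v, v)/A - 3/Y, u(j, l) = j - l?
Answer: 2809/36 ≈ 78.028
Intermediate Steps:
Y = -18 (Y = -2*(5 - 2)**2 = -2*3**2 = -2*9 = -18)
a(v) = 1/6 (a(v) = (v - v)/(-5) - 3/(-18) = 0*(-1/5) - 3*(-1/18) = 0 + 1/6 = 1/6)
(-9 + a(2))**2 = (-9 + 1/6)**2 = (-53/6)**2 = 2809/36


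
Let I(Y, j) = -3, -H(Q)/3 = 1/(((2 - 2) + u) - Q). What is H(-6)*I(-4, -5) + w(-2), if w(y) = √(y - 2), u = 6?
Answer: ¾ + 2*I ≈ 0.75 + 2.0*I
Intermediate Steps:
w(y) = √(-2 + y)
H(Q) = -3/(6 - Q) (H(Q) = -3/(((2 - 2) + 6) - Q) = -3/((0 + 6) - Q) = -3/(6 - Q))
H(-6)*I(-4, -5) + w(-2) = (3/(-6 - 6))*(-3) + √(-2 - 2) = (3/(-12))*(-3) + √(-4) = (3*(-1/12))*(-3) + 2*I = -¼*(-3) + 2*I = ¾ + 2*I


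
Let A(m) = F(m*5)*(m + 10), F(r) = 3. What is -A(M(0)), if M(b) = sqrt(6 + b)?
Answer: -30 - 3*sqrt(6) ≈ -37.348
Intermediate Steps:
A(m) = 30 + 3*m (A(m) = 3*(m + 10) = 3*(10 + m) = 30 + 3*m)
-A(M(0)) = -(30 + 3*sqrt(6 + 0)) = -(30 + 3*sqrt(6)) = -30 - 3*sqrt(6)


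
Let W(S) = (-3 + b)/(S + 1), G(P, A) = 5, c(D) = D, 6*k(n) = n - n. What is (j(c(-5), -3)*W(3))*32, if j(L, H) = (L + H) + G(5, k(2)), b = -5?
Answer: 192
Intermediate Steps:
k(n) = 0 (k(n) = (n - n)/6 = (1/6)*0 = 0)
W(S) = -8/(1 + S) (W(S) = (-3 - 5)/(S + 1) = -8/(1 + S))
j(L, H) = 5 + H + L (j(L, H) = (L + H) + 5 = (H + L) + 5 = 5 + H + L)
(j(c(-5), -3)*W(3))*32 = ((5 - 3 - 5)*(-8/(1 + 3)))*32 = -(-24)/4*32 = -3*(-2)*32 = 6*32 = 192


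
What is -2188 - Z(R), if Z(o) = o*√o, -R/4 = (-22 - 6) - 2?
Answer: -2188 - 240*√30 ≈ -3502.5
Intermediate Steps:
R = 120 (R = -4*((-22 - 6) - 2) = -4*(-28 - 2) = -4*(-30) = 120)
Z(o) = o^(3/2)
-2188 - Z(R) = -2188 - 120^(3/2) = -2188 - 240*√30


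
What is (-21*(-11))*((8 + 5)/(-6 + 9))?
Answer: 1001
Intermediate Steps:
(-21*(-11))*((8 + 5)/(-6 + 9)) = 231*(13/3) = 1001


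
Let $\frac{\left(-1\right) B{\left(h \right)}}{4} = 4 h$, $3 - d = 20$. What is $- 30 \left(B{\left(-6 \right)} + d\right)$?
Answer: $-2370$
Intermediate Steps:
$d = -17$ ($d = 3 - 20 = -17$)
$B{\left(h \right)} = - 16 h$ ($B{\left(h \right)} = - 4 \cdot 4 h = - 16 h$)
$- 30 \left(B{\left(-6 \right)} + d\right) = - 30 \left(\left(-16\right) \left(-6\right) - 17\right) = - 30 \left(96 - 17\right) = \left(-30\right) 79 = -2370$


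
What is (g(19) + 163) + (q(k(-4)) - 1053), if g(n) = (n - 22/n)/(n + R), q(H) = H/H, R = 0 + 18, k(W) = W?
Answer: -624628/703 ≈ -888.52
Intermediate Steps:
R = 18
q(H) = 1
g(n) = (n - 22/n)/(18 + n) (g(n) = (n - 22/n)/(n + 18) = (n - 22/n)/(18 + n))
(g(19) + 163) + (q(k(-4)) - 1053) = ((-22 + 19²)/(19*(18 + 19)) + 163) + (1 - 1053) = ((1/19)*(-22 + 361)/37 + 163) - 1052 = ((1/19)*(1/37)*339 + 163) - 1052 = (339/703 + 163) - 1052 = 114928/703 - 1052 = -624628/703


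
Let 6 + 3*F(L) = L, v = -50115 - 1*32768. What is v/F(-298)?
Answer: 248649/304 ≈ 817.92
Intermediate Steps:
v = -82883 (v = -50115 - 32768 = -82883)
F(L) = -2 + L/3
v/F(-298) = -82883/(-2 + (1/3)*(-298)) = -82883/(-2 - 298/3) = -82883/(-304/3) = -82883*(-3/304) = 248649/304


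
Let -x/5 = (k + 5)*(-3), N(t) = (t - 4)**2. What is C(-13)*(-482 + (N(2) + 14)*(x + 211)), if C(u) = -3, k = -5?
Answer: -9948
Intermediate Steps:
N(t) = (-4 + t)**2
x = 0 (x = -5*(-5 + 5)*(-3) = -0*(-3) = -5*0 = 0)
C(-13)*(-482 + (N(2) + 14)*(x + 211)) = -3*(-482 + ((-4 + 2)**2 + 14)*(0 + 211)) = -3*(-482 + ((-2)**2 + 14)*211) = -3*(-482 + (4 + 14)*211) = -3*(-482 + 18*211) = -3*(-482 + 3798) = -3*3316 = -9948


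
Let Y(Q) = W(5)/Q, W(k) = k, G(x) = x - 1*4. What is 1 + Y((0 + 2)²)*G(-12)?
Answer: -19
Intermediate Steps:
G(x) = -4 + x (G(x) = x - 4 = -4 + x)
Y(Q) = 5/Q
1 + Y((0 + 2)²)*G(-12) = 1 + (5/((0 + 2)²))*(-4 - 12) = 1 + (5/(2²))*(-16) = 1 + (5/4)*(-16) = 1 - 20 = -19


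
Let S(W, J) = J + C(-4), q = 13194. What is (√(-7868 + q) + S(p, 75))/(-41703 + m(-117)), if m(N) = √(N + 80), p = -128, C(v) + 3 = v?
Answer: -1417902/869570123 - 41703*√5326/1739140246 - 34*I*√37/869570123 - I*√197062/1739140246 ≈ -0.0033806 - 4.9309e-7*I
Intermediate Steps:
C(v) = -3 + v
S(W, J) = -7 + J (S(W, J) = J + (-3 - 4) = J - 7 = -7 + J)
m(N) = √(80 + N)
(√(-7868 + q) + S(p, 75))/(-41703 + m(-117)) = (√(-7868 + 13194) + (-7 + 75))/(-41703 + √(80 - 117)) = (√5326 + 68)/(-41703 + √(-37)) = (68 + √5326)/(-41703 + I*√37)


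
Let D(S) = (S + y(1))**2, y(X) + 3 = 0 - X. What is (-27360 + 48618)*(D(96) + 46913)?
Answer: 1177204266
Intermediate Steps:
y(X) = -3 - X (y(X) = -3 + (0 - X) = -3 - X)
D(S) = (-4 + S)**2 (D(S) = (S + (-3 - 1*1))**2 = (S + (-3 - 1))**2 = (S - 4)**2 = (-4 + S)**2)
(-27360 + 48618)*(D(96) + 46913) = (-27360 + 48618)*((-4 + 96)**2 + 46913) = 21258*(92**2 + 46913) = 21258*(8464 + 46913) = 21258*55377 = 1177204266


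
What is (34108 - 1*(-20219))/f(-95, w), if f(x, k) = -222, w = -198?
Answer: -18109/74 ≈ -244.72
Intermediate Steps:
(34108 - 1*(-20219))/f(-95, w) = (34108 - 1*(-20219))/(-222) = (34108 + 20219)*(-1/222) = 54327*(-1/222) = -18109/74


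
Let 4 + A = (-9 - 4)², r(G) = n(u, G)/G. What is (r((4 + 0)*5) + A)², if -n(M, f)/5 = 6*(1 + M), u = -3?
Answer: 28224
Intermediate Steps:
n(M, f) = -30 - 30*M (n(M, f) = -30*(1 + M) = -5*(6 + 6*M) = -30 - 30*M)
r(G) = 60/G (r(G) = (-30 - 30*(-3))/G = (-30 + 90)/G = 60/G)
A = 165 (A = -4 + (-9 - 4)² = -4 + (-13)² = -4 + 169 = 165)
(r((4 + 0)*5) + A)² = (60/(((4 + 0)*5)) + 165)² = (60/((4*5)) + 165)² = (60/20 + 165)² = (60*(1/20) + 165)² = (3 + 165)² = 168² = 28224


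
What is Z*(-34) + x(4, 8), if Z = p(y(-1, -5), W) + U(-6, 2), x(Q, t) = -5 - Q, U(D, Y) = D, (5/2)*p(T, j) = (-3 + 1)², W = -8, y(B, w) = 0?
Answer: 703/5 ≈ 140.60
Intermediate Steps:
p(T, j) = 8/5 (p(T, j) = 2*(-3 + 1)²/5 = (⅖)*(-2)² = (⅖)*4 = 8/5)
Z = -22/5 (Z = 8/5 - 6 = -22/5 ≈ -4.4000)
Z*(-34) + x(4, 8) = -22/5*(-34) + (-5 - 1*4) = 748/5 + (-5 - 4) = 748/5 - 9 = 703/5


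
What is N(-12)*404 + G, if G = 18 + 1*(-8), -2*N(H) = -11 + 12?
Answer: -192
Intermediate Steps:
N(H) = -½ (N(H) = -(-11 + 12)/2 = -½*1 = -½)
G = 10 (G = 18 - 8 = 10)
N(-12)*404 + G = -½*404 + 10 = -202 + 10 = -192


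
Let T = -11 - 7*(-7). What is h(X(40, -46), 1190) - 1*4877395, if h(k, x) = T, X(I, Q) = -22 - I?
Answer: -4877357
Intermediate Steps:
T = 38 (T = -11 + 49 = 38)
h(k, x) = 38
h(X(40, -46), 1190) - 1*4877395 = 38 - 1*4877395 = 38 - 4877395 = -4877357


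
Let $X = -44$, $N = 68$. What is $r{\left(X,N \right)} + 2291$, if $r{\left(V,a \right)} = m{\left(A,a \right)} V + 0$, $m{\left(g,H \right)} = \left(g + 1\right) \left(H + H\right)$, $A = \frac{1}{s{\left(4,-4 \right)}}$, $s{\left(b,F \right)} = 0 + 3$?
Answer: $- \frac{17063}{3} \approx -5687.7$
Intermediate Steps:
$s{\left(b,F \right)} = 3$
$A = \frac{1}{3} \approx 0.33333$
$m{\left(g,H \right)} = 2 H \left(1 + g\right)$ ($m{\left(g,H \right)} = \left(1 + g\right) 2 H = 2 H \left(1 + g\right)$)
$r{\left(V,a \right)} = \frac{8 V a}{3}$ ($r{\left(V,a \right)} = 2 a \left(1 + \frac{1}{3}\right) V + 0 = 2 a \frac{4}{3} V + 0 = \frac{8 a}{3} V + 0 = \frac{8 V a}{3} + 0 = \frac{8 V a}{3}$)
$r{\left(X,N \right)} + 2291 = \frac{8}{3} \left(-44\right) 68 + 2291 = - \frac{23936}{3} + 2291 = - \frac{17063}{3}$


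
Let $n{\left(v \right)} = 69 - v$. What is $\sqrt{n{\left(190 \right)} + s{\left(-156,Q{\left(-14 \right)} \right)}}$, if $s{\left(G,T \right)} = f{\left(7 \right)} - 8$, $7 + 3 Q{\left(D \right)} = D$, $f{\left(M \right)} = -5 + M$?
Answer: $i \sqrt{127} \approx 11.269 i$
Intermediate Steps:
$Q{\left(D \right)} = - \frac{7}{3} + \frac{D}{3}$
$s{\left(G,T \right)} = -6$ ($s{\left(G,T \right)} = \left(-5 + 7\right) - 8 = 2 - 8 = -6$)
$\sqrt{n{\left(190 \right)} + s{\left(-156,Q{\left(-14 \right)} \right)}} = \sqrt{\left(69 - 190\right) - 6} = \sqrt{-121 - 6} = \sqrt{-127} = i \sqrt{127}$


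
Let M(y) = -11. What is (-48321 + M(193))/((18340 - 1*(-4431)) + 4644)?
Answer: -48332/27415 ≈ -1.7630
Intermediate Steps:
(-48321 + M(193))/((18340 - 1*(-4431)) + 4644) = (-48321 - 11)/((18340 - 1*(-4431)) + 4644) = -48332/((18340 + 4431) + 4644) = -48332/(22771 + 4644) = -48332/27415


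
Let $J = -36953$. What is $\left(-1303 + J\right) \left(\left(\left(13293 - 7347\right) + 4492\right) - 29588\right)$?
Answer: $732602400$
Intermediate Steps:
$\left(-1303 + J\right) \left(\left(\left(13293 - 7347\right) + 4492\right) - 29588\right) = \left(-1303 - 36953\right) \left(\left(\left(13293 - 7347\right) + 4492\right) - 29588\right) = - 38256 \left(\left(5946 + 4492\right) - 29588\right) = - 38256 \left(10438 - 29588\right) = \left(-38256\right) \left(-19150\right) = 732602400$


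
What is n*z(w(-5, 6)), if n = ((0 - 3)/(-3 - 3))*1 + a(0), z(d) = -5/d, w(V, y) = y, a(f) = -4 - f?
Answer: 35/12 ≈ 2.9167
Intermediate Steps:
n = -7/2 (n = ((0 - 3)/(-3 - 3))*1 + (-4 - 1*0) = -3/(-6)*1 + (-4 + 0) = -3*(-⅙)*1 - 4 = (½)*1 - 4 = ½ - 4 = -7/2 ≈ -3.5000)
n*z(w(-5, 6)) = -(-35)/(2*6) = -7/2*(-⅚) = 35/12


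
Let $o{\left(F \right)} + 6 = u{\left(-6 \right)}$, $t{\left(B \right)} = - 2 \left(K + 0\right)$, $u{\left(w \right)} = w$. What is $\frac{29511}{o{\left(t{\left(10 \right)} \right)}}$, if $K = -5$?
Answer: $- \frac{9837}{4} \approx -2459.3$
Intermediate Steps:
$t{\left(B \right)} = 10$ ($t{\left(B \right)} = - 2 \left(-5 + 0\right) = \left(-2\right) \left(-5\right) = 10$)
$o{\left(F \right)} = -12$ ($o{\left(F \right)} = -6 - 6 = -12$)
$\frac{29511}{o{\left(t{\left(10 \right)} \right)}} = \frac{29511}{-12} = 29511 \left(- \frac{1}{12}\right) = - \frac{9837}{4}$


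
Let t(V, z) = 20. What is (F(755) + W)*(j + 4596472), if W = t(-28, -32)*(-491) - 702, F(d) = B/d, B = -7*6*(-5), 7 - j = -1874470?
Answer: -10280914352220/151 ≈ -6.8086e+10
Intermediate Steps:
j = 1874477 (j = 7 - 1*(-1874470) = 7 + 1874470 = 1874477)
B = 210 (B = -42*(-5) = 210)
F(d) = 210/d
W = -10522 (W = 20*(-491) - 702 = -9820 - 702 = -10522)
(F(755) + W)*(j + 4596472) = (210/755 - 10522)*(1874477 + 4596472) = (210*(1/755) - 10522)*6470949 = (42/151 - 10522)*6470949 = -1588780/151*6470949 = -10280914352220/151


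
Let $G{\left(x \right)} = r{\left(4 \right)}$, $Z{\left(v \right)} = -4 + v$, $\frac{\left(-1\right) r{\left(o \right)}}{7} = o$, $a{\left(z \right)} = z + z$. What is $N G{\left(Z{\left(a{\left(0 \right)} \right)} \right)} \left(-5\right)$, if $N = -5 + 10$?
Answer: $700$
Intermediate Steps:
$a{\left(z \right)} = 2 z$
$r{\left(o \right)} = - 7 o$
$G{\left(x \right)} = -28$ ($G{\left(x \right)} = \left(-7\right) 4 = -28$)
$N = 5$
$N G{\left(Z{\left(a{\left(0 \right)} \right)} \right)} \left(-5\right) = 5 \left(-28\right) \left(-5\right) = \left(-140\right) \left(-5\right) = 700$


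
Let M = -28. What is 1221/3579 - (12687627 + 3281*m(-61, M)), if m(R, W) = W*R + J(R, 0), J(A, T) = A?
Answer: -21583080355/1193 ≈ -1.8091e+7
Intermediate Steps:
m(R, W) = R + R*W (m(R, W) = W*R + R = R*W + R = R + R*W)
1221/3579 - (12687627 + 3281*m(-61, M)) = 1221/3579 - (12687627 - 200141*(1 - 28)) = 1221*(1/3579) - 3281/(1/(-61*(-27) + 3867)) = 407/1193 - 3281/(1/(1647 + 3867)) = 407/1193 - 3281/(1/5514) = 407/1193 - 3281/1/5514 = 407/1193 - 3281*5514 = 407/1193 - 18091434 = -21583080355/1193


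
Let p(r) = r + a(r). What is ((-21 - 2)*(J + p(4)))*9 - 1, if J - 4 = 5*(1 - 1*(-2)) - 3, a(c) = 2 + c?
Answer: -5383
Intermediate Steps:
p(r) = 2 + 2*r (p(r) = r + (2 + r) = 2 + 2*r)
J = 16 (J = 4 + (5*(1 - 1*(-2)) - 3) = 4 + (5*(1 + 2) - 3) = 4 + (5*3 - 3) = 4 + (15 - 3) = 4 + 12 = 16)
((-21 - 2)*(J + p(4)))*9 - 1 = ((-21 - 2)*(16 + (2 + 2*4)))*9 - 1 = -23*(16 + (2 + 8))*9 - 1 = -23*(16 + 10)*9 - 1 = -23*26*9 - 1 = -598*9 - 1 = -5382 - 1 = -5383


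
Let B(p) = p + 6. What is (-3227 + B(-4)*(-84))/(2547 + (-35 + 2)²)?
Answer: -3395/3636 ≈ -0.93372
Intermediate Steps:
B(p) = 6 + p
(-3227 + B(-4)*(-84))/(2547 + (-35 + 2)²) = (-3227 + (6 - 4)*(-84))/(2547 + (-35 + 2)²) = (-3227 + 2*(-84))/(2547 + (-33)²) = (-3227 - 168)/(2547 + 1089) = -3395/3636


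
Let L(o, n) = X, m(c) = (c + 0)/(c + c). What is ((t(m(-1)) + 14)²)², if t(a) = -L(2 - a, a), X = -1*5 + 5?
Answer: 38416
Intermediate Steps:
X = 0 (X = -5 + 5 = 0)
m(c) = ½ (m(c) = c/((2*c)) = c*(1/(2*c)) = ½)
L(o, n) = 0
t(a) = 0 (t(a) = -1*0 = 0)
((t(m(-1)) + 14)²)² = ((0 + 14)²)² = (14²)² = 196² = 38416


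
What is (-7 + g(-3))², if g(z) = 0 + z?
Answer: 100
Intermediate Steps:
g(z) = z
(-7 + g(-3))² = (-7 - 3)² = (-10)² = 100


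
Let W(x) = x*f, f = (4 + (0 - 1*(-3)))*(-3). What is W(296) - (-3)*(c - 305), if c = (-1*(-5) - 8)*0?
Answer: -7131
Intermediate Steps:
f = -21 (f = (4 + (0 + 3))*(-3) = (4 + 3)*(-3) = 7*(-3) = -21)
W(x) = -21*x (W(x) = x*(-21) = -21*x)
c = 0 (c = (5 - 8)*0 = -3*0 = 0)
W(296) - (-3)*(c - 305) = -21*296 - (-3)*(0 - 305) = -6216 - (-3)*(-305) = -6216 - 1*915 = -6216 - 915 = -7131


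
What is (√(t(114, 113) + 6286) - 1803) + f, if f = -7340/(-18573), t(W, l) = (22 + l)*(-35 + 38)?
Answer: -33479779/18573 + √6691 ≈ -1720.8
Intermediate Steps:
t(W, l) = 66 + 3*l (t(W, l) = (22 + l)*3 = 66 + 3*l)
f = 7340/18573 (f = -7340*(-1/18573) = 7340/18573 ≈ 0.39520)
(√(t(114, 113) + 6286) - 1803) + f = (√((66 + 3*113) + 6286) - 1803) + 7340/18573 = (√((66 + 339) + 6286) - 1803) + 7340/18573 = (√(405 + 6286) - 1803) + 7340/18573 = (√6691 - 1803) + 7340/18573 = (-1803 + √6691) + 7340/18573 = -33479779/18573 + √6691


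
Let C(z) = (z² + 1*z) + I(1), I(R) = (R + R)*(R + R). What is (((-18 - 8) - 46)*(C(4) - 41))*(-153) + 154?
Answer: -187118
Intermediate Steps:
I(R) = 4*R² (I(R) = (2*R)*(2*R) = 4*R²)
C(z) = 4 + z + z² (C(z) = (z² + 1*z) + 4*1² = (z² + z) + 4*1 = (z + z²) + 4 = 4 + z + z²)
(((-18 - 8) - 46)*(C(4) - 41))*(-153) + 154 = (((-18 - 8) - 46)*((4 + 4 + 4²) - 41))*(-153) + 154 = ((-26 - 46)*((4 + 4 + 16) - 41))*(-153) + 154 = -72*(24 - 41)*(-153) + 154 = -72*(-17)*(-153) + 154 = 1224*(-153) + 154 = -187272 + 154 = -187118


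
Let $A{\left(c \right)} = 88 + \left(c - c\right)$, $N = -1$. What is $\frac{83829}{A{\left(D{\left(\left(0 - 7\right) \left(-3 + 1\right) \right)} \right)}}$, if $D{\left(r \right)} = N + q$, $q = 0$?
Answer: $\frac{83829}{88} \approx 952.6$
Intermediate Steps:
$D{\left(r \right)} = -1$ ($D{\left(r \right)} = -1 + 0 = -1$)
$A{\left(c \right)} = 88$ ($A{\left(c \right)} = 88 + 0 = 88$)
$\frac{83829}{A{\left(D{\left(\left(0 - 7\right) \left(-3 + 1\right) \right)} \right)}} = \frac{83829}{88}$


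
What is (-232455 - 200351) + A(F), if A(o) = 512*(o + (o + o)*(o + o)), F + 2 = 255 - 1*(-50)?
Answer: 187747162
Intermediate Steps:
F = 303 (F = -2 + (255 - 1*(-50)) = -2 + (255 + 50) = -2 + 305 = 303)
A(o) = 512*o + 2048*o**2 (A(o) = 512*(o + (2*o)*(2*o)) = 512*(o + 4*o**2) = 512*o + 2048*o**2)
(-232455 - 200351) + A(F) = (-232455 - 200351) + 512*303*(1 + 4*303) = -432806 + 512*303*(1 + 1212) = -432806 + 512*303*1213 = -432806 + 188179968 = 187747162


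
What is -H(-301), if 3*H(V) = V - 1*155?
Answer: 152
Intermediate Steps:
H(V) = -155/3 + V/3 (H(V) = (V - 1*155)/3 = (V - 155)/3 = (-155 + V)/3 = -155/3 + V/3)
-H(-301) = -(-155/3 + (⅓)*(-301)) = -(-155/3 - 301/3) = -1*(-152) = 152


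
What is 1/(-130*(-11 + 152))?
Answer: -1/18330 ≈ -5.4555e-5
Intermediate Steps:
1/(-130*(-11 + 152)) = 1/(-130*141) = 1/(-18330) = -1/18330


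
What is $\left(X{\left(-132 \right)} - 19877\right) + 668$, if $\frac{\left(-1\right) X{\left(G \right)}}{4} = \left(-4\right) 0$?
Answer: $-19209$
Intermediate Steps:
$X{\left(G \right)} = 0$ ($X{\left(G \right)} = - 4 \left(\left(-4\right) 0\right) = \left(-4\right) 0 = 0$)
$\left(X{\left(-132 \right)} - 19877\right) + 668 = \left(0 - 19877\right) + 668 = -19877 + 668 = -19209$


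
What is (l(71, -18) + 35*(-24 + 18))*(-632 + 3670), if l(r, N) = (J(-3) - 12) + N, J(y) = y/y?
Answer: -726082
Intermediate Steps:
J(y) = 1
l(r, N) = -11 + N (l(r, N) = (1 - 12) + N = -11 + N)
(l(71, -18) + 35*(-24 + 18))*(-632 + 3670) = ((-11 - 18) + 35*(-24 + 18))*(-632 + 3670) = (-29 + 35*(-6))*3038 = (-29 - 210)*3038 = -239*3038 = -726082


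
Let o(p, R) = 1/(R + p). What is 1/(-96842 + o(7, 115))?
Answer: -122/11814723 ≈ -1.0326e-5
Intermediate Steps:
1/(-96842 + o(7, 115)) = 1/(-96842 + 1/(115 + 7)) = 1/(-96842 + 1/122) = 1/(-11814723/122) = -122/11814723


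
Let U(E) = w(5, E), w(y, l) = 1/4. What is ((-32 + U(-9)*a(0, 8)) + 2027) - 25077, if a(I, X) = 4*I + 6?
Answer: -46161/2 ≈ -23081.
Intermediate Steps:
w(y, l) = ¼
U(E) = ¼
a(I, X) = 6 + 4*I
((-32 + U(-9)*a(0, 8)) + 2027) - 25077 = ((-32 + (6 + 4*0)/4) + 2027) - 25077 = ((-32 + (6 + 0)/4) + 2027) - 25077 = ((-32 + (¼)*6) + 2027) - 25077 = ((-32 + 3/2) + 2027) - 25077 = (-61/2 + 2027) - 25077 = 3993/2 - 25077 = -46161/2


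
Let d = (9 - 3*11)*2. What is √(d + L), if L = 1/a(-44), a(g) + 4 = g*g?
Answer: I*√44791005/966 ≈ 6.9282*I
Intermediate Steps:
a(g) = -4 + g² (a(g) = -4 + g*g = -4 + g²)
d = -48 (d = (9 - 33)*2 = -24*2 = -48)
L = 1/1932 (L = 1/(-4 + (-44)²) = 1/(-4 + 1936) = 1/1932 ≈ 0.00051760)
√(d + L) = √(-48 + 1/1932) = √(-92735/1932) = I*√44791005/966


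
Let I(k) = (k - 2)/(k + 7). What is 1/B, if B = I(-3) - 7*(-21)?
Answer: 4/583 ≈ 0.0068611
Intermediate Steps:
I(k) = (-2 + k)/(7 + k)
B = 583/4 (B = (-2 - 3)/(7 - 3) - 7*(-21) = -5/4 + 147 = 583/4 ≈ 145.75)
1/B = 1/(583/4) = 4/583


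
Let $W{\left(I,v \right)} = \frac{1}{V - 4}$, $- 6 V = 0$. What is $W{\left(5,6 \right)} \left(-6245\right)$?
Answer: $\frac{6245}{4} \approx 1561.3$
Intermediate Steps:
$V = 0$ ($V = \left(- \frac{1}{6}\right) 0 = 0$)
$W{\left(I,v \right)} = - \frac{1}{4}$ ($W{\left(I,v \right)} = \frac{1}{0 - 4} = \frac{1}{-4} = - \frac{1}{4}$)
$W{\left(5,6 \right)} \left(-6245\right) = \left(- \frac{1}{4}\right) \left(-6245\right) = \frac{6245}{4}$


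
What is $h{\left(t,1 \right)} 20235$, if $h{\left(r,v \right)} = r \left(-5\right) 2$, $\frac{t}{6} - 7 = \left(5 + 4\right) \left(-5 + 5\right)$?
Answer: $-8498700$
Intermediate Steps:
$t = 42$ ($t = 42 + 6 \left(5 + 4\right) \left(-5 + 5\right) = 42 + 6 \cdot 9 \cdot 0 = 42 + 6 \cdot 0 = 42 + 0 = 42$)
$h{\left(r,v \right)} = - 10 r$ ($h{\left(r,v \right)} = - 5 r 2 = - 10 r$)
$h{\left(t,1 \right)} 20235 = \left(-10\right) 42 \cdot 20235 = \left(-420\right) 20235 = -8498700$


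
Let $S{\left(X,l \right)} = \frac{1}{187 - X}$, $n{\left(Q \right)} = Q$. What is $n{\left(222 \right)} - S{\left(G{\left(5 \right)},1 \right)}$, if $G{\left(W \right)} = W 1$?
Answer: $\frac{40403}{182} \approx 221.99$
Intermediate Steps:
$G{\left(W \right)} = W$
$n{\left(222 \right)} - S{\left(G{\left(5 \right)},1 \right)} = 222 - - \frac{1}{-187 + 5} = 222 - - \frac{1}{-182} = 222 - \left(-1\right) \left(- \frac{1}{182}\right) = 222 - \frac{1}{182} = \frac{40403}{182}$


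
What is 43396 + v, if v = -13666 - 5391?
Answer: 24339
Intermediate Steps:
v = -19057
43396 + v = 43396 - 19057 = 24339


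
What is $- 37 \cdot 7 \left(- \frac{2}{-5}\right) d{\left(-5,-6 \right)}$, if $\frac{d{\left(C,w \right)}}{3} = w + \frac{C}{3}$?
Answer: $\frac{11914}{5} \approx 2382.8$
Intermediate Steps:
$d{\left(C,w \right)} = C + 3 w$ ($d{\left(C,w \right)} = 3 \left(w + \frac{C}{3}\right) = C + 3 w$)
$- 37 \cdot 7 \left(- \frac{2}{-5}\right) d{\left(-5,-6 \right)} = - 37 \cdot 7 \left(- \frac{2}{-5}\right) \left(-5 + 3 \left(-6\right)\right) = - 37 \cdot 7 \left(\left(-2\right) \left(- \frac{1}{5}\right)\right) \left(-5 - 18\right) = - 37 \cdot 7 \cdot \frac{2}{5} \left(-23\right) = \left(-37\right) \frac{14}{5} \left(-23\right) = \left(- \frac{518}{5}\right) \left(-23\right) = \frac{11914}{5}$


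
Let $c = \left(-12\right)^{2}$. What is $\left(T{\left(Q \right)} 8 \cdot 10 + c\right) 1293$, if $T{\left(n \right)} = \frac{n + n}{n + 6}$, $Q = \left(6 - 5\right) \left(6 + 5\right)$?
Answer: $\frac{5440944}{17} \approx 3.2006 \cdot 10^{5}$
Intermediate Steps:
$c = 144$
$Q = 11$ ($Q = 1 \cdot 11 = 11$)
$T{\left(n \right)} = \frac{2 n}{6 + n}$
$\left(T{\left(Q \right)} 8 \cdot 10 + c\right) 1293 = \left(2 \cdot 11 \frac{1}{6 + 11} \cdot 8 \cdot 10 + 144\right) 1293 = \left(2 \cdot 11 \cdot \frac{1}{17} \cdot 8 \cdot 10 + 144\right) 1293 = \left(\frac{22}{17} \cdot 8 \cdot 10 + 144\right) 1293 = \left(\frac{176}{17} \cdot 10 + 144\right) 1293 = \left(\frac{1760}{17} + 144\right) 1293 = \frac{4208}{17} \cdot 1293 = \frac{5440944}{17}$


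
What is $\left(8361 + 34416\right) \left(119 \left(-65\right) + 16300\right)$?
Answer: $366385005$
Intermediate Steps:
$\left(8361 + 34416\right) \left(119 \left(-65\right) + 16300\right) = 42777 \left(-7735 + 16300\right) = 42777 \cdot 8565 = 366385005$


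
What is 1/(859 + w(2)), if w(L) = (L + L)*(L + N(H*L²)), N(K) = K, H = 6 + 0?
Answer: 1/963 ≈ 0.0010384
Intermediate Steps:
H = 6
w(L) = 2*L*(L + 6*L²) (w(L) = (L + L)*(L + 6*L²) = (2*L)*(L + 6*L²) = 2*L*(L + 6*L²))
1/(859 + w(2)) = 1/(859 + 2²*(2 + 12*2)) = 1/(859 + 4*(2 + 24)) = 1/(859 + 4*26) = 1/(859 + 104) = 1/963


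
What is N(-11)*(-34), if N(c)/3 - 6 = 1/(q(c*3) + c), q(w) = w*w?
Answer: -329919/539 ≈ -612.09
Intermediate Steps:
q(w) = w²
N(c) = 18 + 3/(c + 9*c²) (N(c) = 18 + 3/((c*3)² + c) = 18 + 3/((3*c)² + c) = 18 + 3/(9*c² + c) = 18 + 3/(c + 9*c²))
N(-11)*(-34) = (3*(1 + 6*(-11) + 54*(-11)²)/(-11*(1 + 9*(-11))))*(-34) = (3*(-1/11)*(1 - 66 + 54*121)/(1 - 99))*(-34) = (3*(-1/11)*(1 - 66 + 6534)/(-98))*(-34) = (3*(-1/11)*(-1/98)*6469)*(-34) = (19407/1078)*(-34) = -329919/539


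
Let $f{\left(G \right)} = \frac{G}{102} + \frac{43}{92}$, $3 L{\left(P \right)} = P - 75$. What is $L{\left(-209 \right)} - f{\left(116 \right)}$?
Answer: $- \frac{451705}{4692} \approx -96.271$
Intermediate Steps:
$L{\left(P \right)} = -25 + \frac{P}{3}$ ($L{\left(P \right)} = \frac{P - 75}{3} = \frac{-75 + P}{3} = -25 + \frac{P}{3}$)
$f{\left(G \right)} = \frac{43}{92} + \frac{G}{102}$ ($f{\left(G \right)} = G \frac{1}{102} + 43 \cdot \frac{1}{92} = \frac{G}{102} + \frac{43}{92} = \frac{43}{92} + \frac{G}{102}$)
$L{\left(-209 \right)} - f{\left(116 \right)} = \left(-25 + \frac{1}{3} \left(-209\right)\right) - \left(\frac{43}{92} + \frac{1}{102} \cdot 116\right) = \left(-25 - \frac{209}{3}\right) - \left(\frac{43}{92} + \frac{58}{51}\right) = - \frac{284}{3} - \frac{7529}{4692} = - \frac{451705}{4692}$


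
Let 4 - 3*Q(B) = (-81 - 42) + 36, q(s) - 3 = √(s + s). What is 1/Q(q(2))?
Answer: 3/91 ≈ 0.032967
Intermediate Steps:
q(s) = 3 + √2*√s (q(s) = 3 + √(s + s) = 3 + √(2*s) = 3 + √2*√s)
Q(B) = 91/3 (Q(B) = 4/3 - ((-81 - 42) + 36)/3 = 4/3 - (-123 + 36)/3 = 4/3 - ⅓*(-87) = 4/3 + 29 = 91/3)
1/Q(q(2)) = 1/(91/3) = 3/91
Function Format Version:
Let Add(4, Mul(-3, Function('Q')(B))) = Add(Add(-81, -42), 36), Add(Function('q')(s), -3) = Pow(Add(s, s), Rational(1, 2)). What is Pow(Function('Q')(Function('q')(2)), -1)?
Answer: Rational(3, 91) ≈ 0.032967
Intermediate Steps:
Function('q')(s) = Add(3, Mul(Pow(2, Rational(1, 2)), Pow(s, Rational(1, 2)))) (Function('q')(s) = Add(3, Pow(Add(s, s), Rational(1, 2))) = Add(3, Pow(Mul(2, s), Rational(1, 2))) = Add(3, Mul(Pow(2, Rational(1, 2)), Pow(s, Rational(1, 2)))))
Function('Q')(B) = Rational(91, 3) (Function('Q')(B) = Add(Rational(4, 3), Mul(Rational(-1, 3), Add(Add(-81, -42), 36))) = Add(Rational(4, 3), Mul(Rational(-1, 3), Add(-123, 36))) = Add(Rational(4, 3), Mul(Rational(-1, 3), -87)) = Add(Rational(4, 3), 29) = Rational(91, 3))
Pow(Function('Q')(Function('q')(2)), -1) = Pow(Rational(91, 3), -1) = Rational(3, 91)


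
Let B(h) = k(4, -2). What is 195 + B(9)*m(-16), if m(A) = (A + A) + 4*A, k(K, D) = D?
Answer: 387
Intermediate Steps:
m(A) = 6*A (m(A) = 2*A + 4*A = 6*A)
B(h) = -2
195 + B(9)*m(-16) = 195 - 12*(-16) = 195 - 2*(-96) = 195 + 192 = 387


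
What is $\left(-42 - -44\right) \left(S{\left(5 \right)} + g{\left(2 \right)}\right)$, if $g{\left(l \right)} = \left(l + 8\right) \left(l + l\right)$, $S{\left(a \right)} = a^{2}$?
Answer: $130$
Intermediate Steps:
$g{\left(l \right)} = 2 l \left(8 + l\right)$ ($g{\left(l \right)} = \left(8 + l\right) 2 l = 2 l \left(8 + l\right)$)
$\left(-42 - -44\right) \left(S{\left(5 \right)} + g{\left(2 \right)}\right) = \left(-42 - -44\right) \left(5^{2} + 2 \cdot 2 \left(8 + 2\right)\right) = \left(-42 + 44\right) \left(25 + 2 \cdot 2 \cdot 10\right) = 2 \left(25 + 40\right) = 2 \cdot 65 = 130$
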